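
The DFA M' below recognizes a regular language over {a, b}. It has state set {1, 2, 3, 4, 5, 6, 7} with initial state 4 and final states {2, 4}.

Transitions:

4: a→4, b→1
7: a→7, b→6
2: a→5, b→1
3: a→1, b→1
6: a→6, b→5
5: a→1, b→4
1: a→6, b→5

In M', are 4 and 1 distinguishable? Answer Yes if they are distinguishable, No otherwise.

Yes

Reachable states from the start: {1,4,5,6}. Unreachable: {2,3,7} — drop them.
P0 = {4} | {1,5,6}.
Split {1,5,6} by δ(·,b) → {1,6} and {5}.
No further refinement is possible. Final partition (3 blocks): {4} | {1,6} | {5}.
4 and 1 end up in different blocks, so they are distinguishable. For instance, the string 'ε' is accepted from only 4.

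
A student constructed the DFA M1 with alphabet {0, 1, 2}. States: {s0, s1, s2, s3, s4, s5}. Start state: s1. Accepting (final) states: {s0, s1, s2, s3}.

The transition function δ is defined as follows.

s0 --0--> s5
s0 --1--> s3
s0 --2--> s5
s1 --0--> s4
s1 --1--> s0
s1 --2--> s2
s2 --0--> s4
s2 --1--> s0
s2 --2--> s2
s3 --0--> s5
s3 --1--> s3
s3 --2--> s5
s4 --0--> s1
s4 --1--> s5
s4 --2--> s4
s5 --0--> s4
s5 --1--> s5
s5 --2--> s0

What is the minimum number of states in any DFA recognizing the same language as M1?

Every state is reachable, so we keep all 6.
Initial partition by acceptance: {s0,s1,s2,s3} | {s4,s5}.
On input 2, block {s0,s1,s2,s3} splits into {s0,s3} and {s1,s2}.
Refine {s4,s5} on symbol 0: members go to different blocks, giving {s4} and {s5}.
The partition is now stable with 4 blocks: {s0,s3} | {s4} | {s1,s2} | {s5}.

4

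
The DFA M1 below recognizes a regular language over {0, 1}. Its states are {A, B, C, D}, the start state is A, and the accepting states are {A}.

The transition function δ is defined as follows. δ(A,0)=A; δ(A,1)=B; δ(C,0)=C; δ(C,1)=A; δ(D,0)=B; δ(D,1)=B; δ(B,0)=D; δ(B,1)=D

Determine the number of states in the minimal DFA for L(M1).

States {C} cannot be reached from the start state, so discard them.
Initial partition by acceptance: {A} | {B,D}.
The partition is now stable with 2 blocks: {A} | {B,D}.

2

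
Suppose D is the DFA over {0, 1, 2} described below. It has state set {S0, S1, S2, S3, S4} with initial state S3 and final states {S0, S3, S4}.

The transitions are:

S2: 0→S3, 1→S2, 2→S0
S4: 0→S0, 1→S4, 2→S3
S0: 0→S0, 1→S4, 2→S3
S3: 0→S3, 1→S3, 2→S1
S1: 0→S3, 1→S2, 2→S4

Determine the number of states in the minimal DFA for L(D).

3

Every state is reachable, so we keep all 5.
Initial partition by acceptance: {S0,S3,S4} | {S1,S2}.
Split {S0,S3,S4} by δ(·,2) → {S0,S4} and {S3}.
No further refinement is possible. Final partition (3 blocks): {S0,S4} | {S1,S2} | {S3}.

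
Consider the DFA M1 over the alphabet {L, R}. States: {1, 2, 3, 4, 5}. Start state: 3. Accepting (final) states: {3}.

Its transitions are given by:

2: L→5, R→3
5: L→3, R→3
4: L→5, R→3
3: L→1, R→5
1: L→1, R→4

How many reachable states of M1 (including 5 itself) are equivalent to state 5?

1

First remove the unreachable states {2}; 4 states remain.
Start with accepting vs non-accepting: {3} | {1,4,5}.
On input L, block {1,4,5} splits into {1,4} and {5}.
Split {1,4} by δ(·,L) → {1} and {4}.
Stable partition: {3} | {1} | {5} | {4} — 4 equivalence classes.
The equivalence class containing 5 is {5}, of size 1.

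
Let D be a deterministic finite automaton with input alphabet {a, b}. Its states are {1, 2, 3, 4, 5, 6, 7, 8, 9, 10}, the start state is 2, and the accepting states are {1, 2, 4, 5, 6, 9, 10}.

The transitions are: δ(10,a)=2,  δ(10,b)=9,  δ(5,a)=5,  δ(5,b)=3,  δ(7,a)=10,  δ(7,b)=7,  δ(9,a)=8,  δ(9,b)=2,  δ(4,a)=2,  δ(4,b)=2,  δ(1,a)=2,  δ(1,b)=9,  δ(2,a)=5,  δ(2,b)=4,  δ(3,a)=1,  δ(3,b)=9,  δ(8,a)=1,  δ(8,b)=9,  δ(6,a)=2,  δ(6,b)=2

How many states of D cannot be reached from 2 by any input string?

3

No path from 2 leads to 6, 7, 10; the other 7 states are all reachable.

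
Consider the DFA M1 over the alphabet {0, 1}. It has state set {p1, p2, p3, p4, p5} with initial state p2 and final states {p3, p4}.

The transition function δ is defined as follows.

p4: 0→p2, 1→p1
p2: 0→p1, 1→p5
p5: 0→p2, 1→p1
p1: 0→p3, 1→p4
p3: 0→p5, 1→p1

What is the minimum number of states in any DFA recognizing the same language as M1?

5

Initial partition by acceptance: {p3,p4} | {p1,p2,p5}.
Refine {p1,p2,p5} on symbol 0: members go to different blocks, giving {p2,p5} and {p1}.
Split {p2,p5} by δ(·,0) → {p2} and {p5}.
On input 0, block {p3,p4} splits into {p3} and {p4}.
No further refinement is possible. Final partition (5 blocks): {p3} | {p2} | {p1} | {p5} | {p4}.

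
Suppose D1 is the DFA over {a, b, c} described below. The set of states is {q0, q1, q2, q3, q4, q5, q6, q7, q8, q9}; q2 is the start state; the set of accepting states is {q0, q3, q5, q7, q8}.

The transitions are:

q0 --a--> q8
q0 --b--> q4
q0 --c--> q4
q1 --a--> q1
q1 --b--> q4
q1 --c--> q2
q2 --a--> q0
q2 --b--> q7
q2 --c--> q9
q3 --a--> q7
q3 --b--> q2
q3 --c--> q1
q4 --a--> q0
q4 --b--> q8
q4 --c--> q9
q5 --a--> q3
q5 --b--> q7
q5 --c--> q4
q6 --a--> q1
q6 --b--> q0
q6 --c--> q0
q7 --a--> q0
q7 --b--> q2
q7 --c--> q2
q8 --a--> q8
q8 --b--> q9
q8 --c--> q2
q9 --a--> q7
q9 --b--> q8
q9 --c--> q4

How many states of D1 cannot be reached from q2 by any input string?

4

No path from q2 leads to q1, q3, q5, q6; the other 6 states are all reachable.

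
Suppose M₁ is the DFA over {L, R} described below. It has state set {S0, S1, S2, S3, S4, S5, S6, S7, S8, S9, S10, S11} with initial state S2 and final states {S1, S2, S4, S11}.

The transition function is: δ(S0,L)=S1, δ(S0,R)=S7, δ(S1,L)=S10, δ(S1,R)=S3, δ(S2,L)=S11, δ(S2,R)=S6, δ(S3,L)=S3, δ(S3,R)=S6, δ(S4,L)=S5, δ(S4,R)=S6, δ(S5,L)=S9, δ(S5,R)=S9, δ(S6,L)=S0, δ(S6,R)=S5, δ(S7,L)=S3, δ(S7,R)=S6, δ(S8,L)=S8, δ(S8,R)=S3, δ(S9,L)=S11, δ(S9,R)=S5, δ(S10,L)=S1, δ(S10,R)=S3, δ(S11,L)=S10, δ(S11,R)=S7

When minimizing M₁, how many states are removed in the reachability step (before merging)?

2

No path from S2 leads to S4, S8; the other 10 states are all reachable.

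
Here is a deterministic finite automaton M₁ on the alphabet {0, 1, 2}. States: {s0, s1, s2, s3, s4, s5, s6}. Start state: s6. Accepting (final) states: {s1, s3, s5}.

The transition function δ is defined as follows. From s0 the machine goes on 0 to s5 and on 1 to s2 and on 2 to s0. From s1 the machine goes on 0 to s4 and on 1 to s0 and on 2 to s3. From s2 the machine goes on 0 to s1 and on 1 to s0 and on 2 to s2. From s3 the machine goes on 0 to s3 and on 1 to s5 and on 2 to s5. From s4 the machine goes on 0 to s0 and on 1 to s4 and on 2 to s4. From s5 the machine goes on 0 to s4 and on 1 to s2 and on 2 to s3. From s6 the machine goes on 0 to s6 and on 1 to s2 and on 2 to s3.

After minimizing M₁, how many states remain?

Every state is reachable, so we keep all 7.
Initial partition by acceptance: {s1,s3,s5} | {s0,s2,s4,s6}.
Refine {s1,s3,s5} on symbol 0: members go to different blocks, giving {s1,s5} and {s3}.
Split {s0,s2,s4,s6} by δ(·,0) → {s0,s2} and {s4,s6}.
Refine {s4,s6} on symbol 0: members go to different blocks, giving {s4} and {s6}.
The partition is now stable with 5 blocks: {s1,s5} | {s0,s2} | {s3} | {s4} | {s6}.

5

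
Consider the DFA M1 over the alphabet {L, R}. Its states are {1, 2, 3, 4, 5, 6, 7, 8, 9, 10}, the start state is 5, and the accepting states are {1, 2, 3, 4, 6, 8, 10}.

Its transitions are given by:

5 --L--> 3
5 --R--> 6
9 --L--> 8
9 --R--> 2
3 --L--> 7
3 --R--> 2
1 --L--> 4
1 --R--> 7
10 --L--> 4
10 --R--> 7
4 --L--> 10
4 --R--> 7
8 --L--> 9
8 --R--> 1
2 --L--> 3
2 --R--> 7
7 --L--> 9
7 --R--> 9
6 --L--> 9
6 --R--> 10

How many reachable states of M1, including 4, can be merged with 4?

All states are reachable from the start state.
P0 = {1,2,3,4,6,8,10} | {5,7,9}.
Split {1,2,3,4,6,8,10} by δ(·,L) → {1,2,4,10} and {3,6,8}.
Refine {1,2,4,10} on symbol L: members go to different blocks, giving {1,4,10} and {2}.
On input L, block {5,7,9} splits into {5,9} and {7}.
Refine {5,9} on symbol R: members go to different blocks, giving {5} and {9}.
On input L, block {3,6,8} splits into {6,8} and {3}.
Stable partition: {1,4,10} | {5} | {6,8} | {2} | {7} | {9} | {3} — 7 equivalence classes.
State 4 belongs to the block {1,4,10}, which has 3 states.

3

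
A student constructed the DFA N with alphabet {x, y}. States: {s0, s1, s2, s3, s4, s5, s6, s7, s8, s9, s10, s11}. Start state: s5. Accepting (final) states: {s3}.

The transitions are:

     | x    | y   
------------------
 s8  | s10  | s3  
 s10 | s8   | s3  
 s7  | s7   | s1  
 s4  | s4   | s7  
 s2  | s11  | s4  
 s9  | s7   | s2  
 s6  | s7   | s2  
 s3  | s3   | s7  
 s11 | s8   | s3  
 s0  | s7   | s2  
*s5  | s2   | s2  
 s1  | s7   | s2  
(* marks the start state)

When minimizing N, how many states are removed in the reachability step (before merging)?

No path from s5 leads to s0, s6, s9; the other 9 states are all reachable.

3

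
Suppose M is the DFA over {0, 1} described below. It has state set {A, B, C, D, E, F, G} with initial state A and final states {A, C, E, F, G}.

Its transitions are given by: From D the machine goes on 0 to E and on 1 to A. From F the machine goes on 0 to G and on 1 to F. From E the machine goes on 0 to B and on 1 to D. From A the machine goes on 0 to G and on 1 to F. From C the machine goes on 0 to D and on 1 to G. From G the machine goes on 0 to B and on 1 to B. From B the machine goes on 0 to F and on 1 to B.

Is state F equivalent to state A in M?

States {C,D,E} cannot be reached from the start state, so discard them.
Start with accepting vs non-accepting: {A,F,G} | {B}.
Refine {A,F,G} on symbol 0: members go to different blocks, giving {A,F} and {G}.
The partition is now stable with 3 blocks: {A,F} | {B} | {G}.
F and A lie in the same block of the stable partition, so they are equivalent — no string distinguishes them.

Yes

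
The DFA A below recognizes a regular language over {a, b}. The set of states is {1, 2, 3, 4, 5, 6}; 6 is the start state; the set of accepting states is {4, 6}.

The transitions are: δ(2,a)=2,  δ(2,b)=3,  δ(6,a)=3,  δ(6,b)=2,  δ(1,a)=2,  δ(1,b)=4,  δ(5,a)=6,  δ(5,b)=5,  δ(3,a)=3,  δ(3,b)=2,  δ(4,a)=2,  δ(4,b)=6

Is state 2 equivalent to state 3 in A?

Reachable states from the start: {2,3,6}. Unreachable: {1,4,5} — drop them.
Initial partition by acceptance: {6} | {2,3}.
No further refinement is possible. Final partition (2 blocks): {6} | {2,3}.
2 and 3 lie in the same block of the stable partition, so they are equivalent — no string distinguishes them.

Yes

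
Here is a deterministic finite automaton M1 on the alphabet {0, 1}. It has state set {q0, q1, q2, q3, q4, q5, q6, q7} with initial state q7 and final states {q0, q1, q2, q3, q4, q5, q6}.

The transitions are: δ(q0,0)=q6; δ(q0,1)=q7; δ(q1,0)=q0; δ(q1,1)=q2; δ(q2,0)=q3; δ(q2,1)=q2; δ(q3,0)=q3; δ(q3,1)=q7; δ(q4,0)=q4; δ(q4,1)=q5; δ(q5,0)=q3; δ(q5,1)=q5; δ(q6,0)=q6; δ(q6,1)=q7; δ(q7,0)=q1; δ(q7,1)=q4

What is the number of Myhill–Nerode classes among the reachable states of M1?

P0 = {q0,q1,q2,q3,q4,q5,q6} | {q7}.
On input 1, block {q0,q1,q2,q3,q4,q5,q6} splits into {q1,q2,q4,q5} and {q0,q3,q6}.
On input 0, block {q1,q2,q4,q5} splits into {q1,q2,q5} and {q4}.
Stable partition: {q1,q2,q5} | {q7} | {q0,q3,q6} | {q4} — 4 equivalence classes.

4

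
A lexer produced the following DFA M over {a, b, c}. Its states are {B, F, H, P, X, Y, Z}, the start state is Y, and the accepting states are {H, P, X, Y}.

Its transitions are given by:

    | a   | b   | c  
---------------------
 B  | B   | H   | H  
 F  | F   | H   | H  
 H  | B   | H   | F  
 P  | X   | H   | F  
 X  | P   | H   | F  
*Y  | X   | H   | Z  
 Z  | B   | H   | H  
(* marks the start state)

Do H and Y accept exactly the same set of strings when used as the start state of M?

Every state is reachable, so we keep all 7.
Start with accepting vs non-accepting: {H,P,X,Y} | {B,F,Z}.
On input a, block {H,P,X,Y} splits into {P,X,Y} and {H}.
No further refinement is possible. Final partition (3 blocks): {P,X,Y} | {B,F,Z} | {H}.
H and Y end up in different blocks, so they are distinguishable. For instance, the string 'a' is accepted from only Y.

No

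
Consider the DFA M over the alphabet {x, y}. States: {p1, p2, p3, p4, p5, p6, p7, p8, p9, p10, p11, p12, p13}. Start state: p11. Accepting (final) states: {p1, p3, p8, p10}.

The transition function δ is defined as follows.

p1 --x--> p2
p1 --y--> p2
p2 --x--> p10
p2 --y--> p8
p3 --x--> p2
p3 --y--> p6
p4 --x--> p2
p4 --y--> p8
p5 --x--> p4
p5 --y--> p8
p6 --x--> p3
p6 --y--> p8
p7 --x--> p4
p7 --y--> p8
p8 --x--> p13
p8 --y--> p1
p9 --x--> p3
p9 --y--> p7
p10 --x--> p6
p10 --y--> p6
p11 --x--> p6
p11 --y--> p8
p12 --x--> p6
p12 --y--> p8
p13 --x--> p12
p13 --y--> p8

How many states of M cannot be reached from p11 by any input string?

No path from p11 leads to p4, p5, p7, p9; the other 9 states are all reachable.

4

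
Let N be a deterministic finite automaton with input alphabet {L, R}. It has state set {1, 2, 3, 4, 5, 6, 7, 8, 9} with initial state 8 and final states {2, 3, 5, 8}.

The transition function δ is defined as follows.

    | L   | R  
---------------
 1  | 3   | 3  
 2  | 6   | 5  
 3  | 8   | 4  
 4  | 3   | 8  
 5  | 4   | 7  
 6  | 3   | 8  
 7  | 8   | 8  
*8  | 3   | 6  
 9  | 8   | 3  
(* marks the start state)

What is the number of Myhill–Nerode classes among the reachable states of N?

2

First remove the unreachable states {1,2,5,7,9}; 4 states remain.
P0 = {3,8} | {4,6}.
The partition is now stable with 2 blocks: {3,8} | {4,6}.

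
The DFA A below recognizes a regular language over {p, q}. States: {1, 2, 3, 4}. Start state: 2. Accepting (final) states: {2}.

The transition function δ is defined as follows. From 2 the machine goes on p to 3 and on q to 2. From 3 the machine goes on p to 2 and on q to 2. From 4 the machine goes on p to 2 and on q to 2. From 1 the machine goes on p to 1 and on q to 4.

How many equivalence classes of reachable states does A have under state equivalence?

Reachable states from the start: {2,3}. Unreachable: {1,4} — drop them.
Start with accepting vs non-accepting: {2} | {3}.
Stable partition: {2} | {3} — 2 equivalence classes.

2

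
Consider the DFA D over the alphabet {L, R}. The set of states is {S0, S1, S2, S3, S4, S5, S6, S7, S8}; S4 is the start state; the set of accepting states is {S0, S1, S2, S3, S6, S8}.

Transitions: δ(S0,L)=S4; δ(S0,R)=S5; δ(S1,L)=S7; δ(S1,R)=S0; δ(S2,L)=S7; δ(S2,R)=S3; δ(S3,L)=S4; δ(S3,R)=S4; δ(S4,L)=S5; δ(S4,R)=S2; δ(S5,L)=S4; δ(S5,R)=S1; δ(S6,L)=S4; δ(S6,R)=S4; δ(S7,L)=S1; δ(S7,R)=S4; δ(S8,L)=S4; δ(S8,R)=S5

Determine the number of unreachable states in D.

Starting at S4 and following transitions, the reachable set is {S0, S1, S2, S3, S4, S5, S7}. That leaves S6, S8 unreachable — 2 in total.

2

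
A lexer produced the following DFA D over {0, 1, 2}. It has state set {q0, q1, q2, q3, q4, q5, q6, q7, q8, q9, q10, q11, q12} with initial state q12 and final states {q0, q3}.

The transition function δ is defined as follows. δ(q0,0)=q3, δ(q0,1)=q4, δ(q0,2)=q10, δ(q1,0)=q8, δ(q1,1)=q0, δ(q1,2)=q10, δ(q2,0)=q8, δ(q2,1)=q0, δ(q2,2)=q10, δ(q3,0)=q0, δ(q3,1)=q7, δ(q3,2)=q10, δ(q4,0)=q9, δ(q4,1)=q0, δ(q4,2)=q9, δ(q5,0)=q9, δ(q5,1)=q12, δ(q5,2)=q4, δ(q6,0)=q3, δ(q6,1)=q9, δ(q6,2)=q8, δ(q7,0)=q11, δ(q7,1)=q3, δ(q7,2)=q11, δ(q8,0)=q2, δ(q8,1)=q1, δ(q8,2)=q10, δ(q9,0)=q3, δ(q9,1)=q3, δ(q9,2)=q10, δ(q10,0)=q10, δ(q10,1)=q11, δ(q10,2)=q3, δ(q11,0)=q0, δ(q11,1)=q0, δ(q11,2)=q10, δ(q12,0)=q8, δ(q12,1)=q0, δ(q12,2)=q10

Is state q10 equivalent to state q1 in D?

No

States {q5,q6} cannot be reached from the start state, so discard them.
Start with accepting vs non-accepting: {q0,q3} | {q1,q2,q4,q7,q8,q9,q10,q11,q12}.
On input 0, block {q1,q2,q4,q7,q8,q9,q10,q11,q12} splits into {q1,q2,q4,q7,q8,q10,q12} and {q9,q11}.
On input 0, block {q1,q2,q4,q7,q8,q10,q12} splits into {q1,q2,q8,q10,q12} and {q4,q7}.
Split {q1,q2,q8,q10,q12} by δ(·,1) → {q1,q2,q12} and {q8} and {q10}.
Stable partition: {q0,q3} | {q1,q2,q12} | {q9,q11} | {q4,q7} | {q8} | {q10} — 6 equivalence classes.
q10 and q1 end up in different blocks, so they are distinguishable. For instance, the string '1' is accepted from only q1.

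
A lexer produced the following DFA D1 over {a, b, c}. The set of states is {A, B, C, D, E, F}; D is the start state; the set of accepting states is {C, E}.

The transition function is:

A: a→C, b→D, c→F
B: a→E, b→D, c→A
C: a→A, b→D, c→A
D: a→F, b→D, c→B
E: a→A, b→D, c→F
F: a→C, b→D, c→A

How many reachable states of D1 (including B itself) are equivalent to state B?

3

Every state is reachable, so we keep all 6.
Start with accepting vs non-accepting: {C,E} | {A,B,D,F}.
On input a, block {A,B,D,F} splits into {A,B,F} and {D}.
No further refinement is possible. Final partition (3 blocks): {C,E} | {A,B,F} | {D}.
The equivalence class containing B is {A,B,F}, of size 3.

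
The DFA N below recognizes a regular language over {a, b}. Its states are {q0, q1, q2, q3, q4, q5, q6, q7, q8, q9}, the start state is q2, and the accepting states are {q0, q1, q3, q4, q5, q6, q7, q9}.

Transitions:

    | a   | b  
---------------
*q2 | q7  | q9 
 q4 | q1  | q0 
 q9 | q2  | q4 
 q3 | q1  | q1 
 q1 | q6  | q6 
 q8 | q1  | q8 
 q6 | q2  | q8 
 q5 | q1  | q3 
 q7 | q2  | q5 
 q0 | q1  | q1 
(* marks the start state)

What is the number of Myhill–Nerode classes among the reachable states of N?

7

Every state is reachable, so we keep all 10.
Start with accepting vs non-accepting: {q0,q1,q3,q4,q5,q6,q7,q9} | {q2,q8}.
On input a, block {q0,q1,q3,q4,q5,q6,q7,q9} splits into {q0,q1,q3,q4,q5} and {q6,q7,q9}.
Split {q0,q1,q3,q4,q5} by δ(·,a) → {q0,q3,q4,q5} and {q1}.
On input b, block {q0,q3,q4,q5} splits into {q0,q3} and {q4,q5}.
Refine {q2,q8} on symbol a: members go to different blocks, giving {q2} and {q8}.
Refine {q6,q7,q9} on symbol b: members go to different blocks, giving {q7,q9} and {q6}.
The partition is now stable with 7 blocks: {q0,q3} | {q2} | {q7,q9} | {q1} | {q4,q5} | {q8} | {q6}.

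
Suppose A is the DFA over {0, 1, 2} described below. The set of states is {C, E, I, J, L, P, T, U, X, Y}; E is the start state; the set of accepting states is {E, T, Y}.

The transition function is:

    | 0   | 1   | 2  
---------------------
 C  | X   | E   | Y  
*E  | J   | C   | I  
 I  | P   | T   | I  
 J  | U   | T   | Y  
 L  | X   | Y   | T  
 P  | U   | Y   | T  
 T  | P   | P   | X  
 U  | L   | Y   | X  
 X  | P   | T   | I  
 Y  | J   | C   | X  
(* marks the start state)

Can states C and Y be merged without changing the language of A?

No

Start with accepting vs non-accepting: {E,T,Y} | {C,I,J,L,P,U,X}.
On input 2, block {C,I,J,L,P,U,X} splits into {C,J,L,P} and {I,U,X}.
No further refinement is possible. Final partition (3 blocks): {E,T,Y} | {C,J,L,P} | {I,U,X}.
C and Y end up in different blocks, so they are distinguishable. For instance, the string 'ε' is accepted from only Y.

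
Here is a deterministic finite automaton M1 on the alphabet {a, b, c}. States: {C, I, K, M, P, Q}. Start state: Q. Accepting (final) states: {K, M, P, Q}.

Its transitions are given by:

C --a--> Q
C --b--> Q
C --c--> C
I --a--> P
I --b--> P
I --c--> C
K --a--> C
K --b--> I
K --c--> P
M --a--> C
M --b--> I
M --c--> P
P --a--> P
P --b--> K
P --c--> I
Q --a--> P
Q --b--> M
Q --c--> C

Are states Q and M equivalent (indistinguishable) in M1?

Initial partition by acceptance: {K,M,P,Q} | {C,I}.
Split {K,M,P,Q} by δ(·,a) → {P,Q} and {K,M}.
No further refinement is possible. Final partition (3 blocks): {P,Q} | {C,I} | {K,M}.
Q and M end up in different blocks, so they are distinguishable. For instance, the string 'a' is accepted from only Q.

No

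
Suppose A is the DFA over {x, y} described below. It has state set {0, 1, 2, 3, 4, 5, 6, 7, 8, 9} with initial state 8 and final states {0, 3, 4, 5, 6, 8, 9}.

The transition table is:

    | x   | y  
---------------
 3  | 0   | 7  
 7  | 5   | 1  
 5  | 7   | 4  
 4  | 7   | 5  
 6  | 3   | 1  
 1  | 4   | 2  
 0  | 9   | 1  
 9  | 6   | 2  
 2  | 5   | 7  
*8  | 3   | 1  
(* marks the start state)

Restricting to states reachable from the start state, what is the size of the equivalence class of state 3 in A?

5

All states are reachable from the start state.
Start with accepting vs non-accepting: {0,3,4,5,6,8,9} | {1,2,7}.
On input x, block {0,3,4,5,6,8,9} splits into {0,3,6,8,9} and {4,5}.
No further refinement is possible. Final partition (3 blocks): {0,3,6,8,9} | {1,2,7} | {4,5}.
The equivalence class containing 3 is {0,3,6,8,9}, of size 5.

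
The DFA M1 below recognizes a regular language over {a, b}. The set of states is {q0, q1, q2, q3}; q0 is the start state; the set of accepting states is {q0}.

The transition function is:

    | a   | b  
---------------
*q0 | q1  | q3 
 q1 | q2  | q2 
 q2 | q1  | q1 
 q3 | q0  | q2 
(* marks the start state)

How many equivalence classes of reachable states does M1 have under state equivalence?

Start with accepting vs non-accepting: {q0} | {q1,q2,q3}.
Split {q1,q2,q3} by δ(·,a) → {q1,q2} and {q3}.
The partition is now stable with 3 blocks: {q0} | {q1,q2} | {q3}.

3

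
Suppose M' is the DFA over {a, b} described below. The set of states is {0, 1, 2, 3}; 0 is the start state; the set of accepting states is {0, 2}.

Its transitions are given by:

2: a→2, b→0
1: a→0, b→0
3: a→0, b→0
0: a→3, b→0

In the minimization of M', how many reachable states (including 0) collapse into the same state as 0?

Reachable states from the start: {0,3}. Unreachable: {1,2} — drop them.
Initial partition by acceptance: {0} | {3}.
Stable partition: {0} | {3} — 2 equivalence classes.
State 0 belongs to the block {0}, which has 1 states.

1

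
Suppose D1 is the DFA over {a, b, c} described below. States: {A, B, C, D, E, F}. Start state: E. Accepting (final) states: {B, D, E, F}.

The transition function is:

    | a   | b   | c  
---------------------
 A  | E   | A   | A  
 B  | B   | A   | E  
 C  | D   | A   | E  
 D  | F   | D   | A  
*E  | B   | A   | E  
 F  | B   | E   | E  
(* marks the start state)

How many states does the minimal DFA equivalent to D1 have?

2

Reachable states from the start: {A,B,E}. Unreachable: {C,D,F} — drop them.
Start with accepting vs non-accepting: {B,E} | {A}.
The partition is now stable with 2 blocks: {B,E} | {A}.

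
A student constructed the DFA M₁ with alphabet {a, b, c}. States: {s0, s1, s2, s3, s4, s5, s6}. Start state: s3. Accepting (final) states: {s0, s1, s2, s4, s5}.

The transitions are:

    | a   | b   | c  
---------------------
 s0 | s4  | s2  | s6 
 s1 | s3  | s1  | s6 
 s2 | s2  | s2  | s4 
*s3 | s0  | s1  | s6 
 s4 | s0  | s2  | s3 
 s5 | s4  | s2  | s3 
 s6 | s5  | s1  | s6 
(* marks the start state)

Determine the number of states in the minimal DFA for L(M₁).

4

All states are reachable from the start state.
Start with accepting vs non-accepting: {s0,s1,s2,s4,s5} | {s3,s6}.
Split {s0,s1,s2,s4,s5} by δ(·,a) → {s0,s2,s4,s5} and {s1}.
Split {s0,s2,s4,s5} by δ(·,c) → {s0,s4,s5} and {s2}.
Stable partition: {s0,s4,s5} | {s3,s6} | {s1} | {s2} — 4 equivalence classes.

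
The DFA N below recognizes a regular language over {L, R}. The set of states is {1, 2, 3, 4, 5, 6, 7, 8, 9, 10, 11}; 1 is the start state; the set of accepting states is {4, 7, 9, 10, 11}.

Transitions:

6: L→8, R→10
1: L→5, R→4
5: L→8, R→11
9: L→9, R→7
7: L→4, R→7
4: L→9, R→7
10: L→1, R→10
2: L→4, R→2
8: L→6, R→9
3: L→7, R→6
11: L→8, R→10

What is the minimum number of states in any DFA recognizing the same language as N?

4

States {2,3} cannot be reached from the start state, so discard them.
Initial partition by acceptance: {4,7,9,10,11} | {1,5,6,8}.
On input L, block {4,7,9,10,11} splits into {4,7,9} and {10,11}.
Refine {1,5,6,8} on symbol R: members go to different blocks, giving {1,8} and {5,6}.
Stable partition: {4,7,9} | {1,8} | {10,11} | {5,6} — 4 equivalence classes.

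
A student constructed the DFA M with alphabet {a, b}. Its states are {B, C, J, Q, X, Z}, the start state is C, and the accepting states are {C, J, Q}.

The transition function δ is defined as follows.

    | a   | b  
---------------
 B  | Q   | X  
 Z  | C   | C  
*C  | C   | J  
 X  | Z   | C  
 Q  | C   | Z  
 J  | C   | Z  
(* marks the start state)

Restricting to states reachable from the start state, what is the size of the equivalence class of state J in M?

Reachable states from the start: {C,J,Z}. Unreachable: {B,Q,X} — drop them.
Start with accepting vs non-accepting: {C,J} | {Z}.
Split {C,J} by δ(·,b) → {J} and {C}.
Stable partition: {J} | {Z} | {C} — 3 equivalence classes.
The equivalence class containing J is {J}, of size 1.

1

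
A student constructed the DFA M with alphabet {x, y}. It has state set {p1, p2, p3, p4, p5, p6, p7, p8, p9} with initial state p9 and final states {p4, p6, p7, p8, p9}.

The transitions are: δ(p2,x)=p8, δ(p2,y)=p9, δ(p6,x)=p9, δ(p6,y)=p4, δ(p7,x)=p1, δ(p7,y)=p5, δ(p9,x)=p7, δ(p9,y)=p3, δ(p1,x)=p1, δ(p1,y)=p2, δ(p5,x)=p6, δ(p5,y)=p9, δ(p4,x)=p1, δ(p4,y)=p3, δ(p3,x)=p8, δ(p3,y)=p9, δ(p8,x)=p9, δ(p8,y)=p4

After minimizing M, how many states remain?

5

Initial partition by acceptance: {p4,p6,p7,p8,p9} | {p1,p2,p3,p5}.
Split {p4,p6,p7,p8,p9} by δ(·,x) → {p6,p8,p9} and {p4,p7}.
Split {p6,p8,p9} by δ(·,x) → {p6,p8} and {p9}.
On input x, block {p1,p2,p3,p5} splits into {p2,p3,p5} and {p1}.
The partition is now stable with 5 blocks: {p6,p8} | {p2,p3,p5} | {p4,p7} | {p9} | {p1}.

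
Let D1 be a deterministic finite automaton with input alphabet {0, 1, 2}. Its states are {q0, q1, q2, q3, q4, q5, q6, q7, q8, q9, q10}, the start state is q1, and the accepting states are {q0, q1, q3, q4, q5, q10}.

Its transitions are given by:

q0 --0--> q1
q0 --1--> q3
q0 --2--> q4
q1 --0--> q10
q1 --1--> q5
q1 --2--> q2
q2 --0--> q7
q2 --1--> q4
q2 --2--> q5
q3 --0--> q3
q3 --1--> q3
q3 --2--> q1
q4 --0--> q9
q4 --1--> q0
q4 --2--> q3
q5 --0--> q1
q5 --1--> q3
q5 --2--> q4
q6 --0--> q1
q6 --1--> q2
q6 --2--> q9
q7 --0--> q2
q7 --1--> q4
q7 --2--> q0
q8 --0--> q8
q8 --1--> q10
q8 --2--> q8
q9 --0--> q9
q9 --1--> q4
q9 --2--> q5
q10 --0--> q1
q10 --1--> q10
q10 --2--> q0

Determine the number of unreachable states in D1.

Starting at q1 and following transitions, the reachable set is {q0, q1, q2, q3, q4, q5, q7, q9, q10}. That leaves q6, q8 unreachable — 2 in total.

2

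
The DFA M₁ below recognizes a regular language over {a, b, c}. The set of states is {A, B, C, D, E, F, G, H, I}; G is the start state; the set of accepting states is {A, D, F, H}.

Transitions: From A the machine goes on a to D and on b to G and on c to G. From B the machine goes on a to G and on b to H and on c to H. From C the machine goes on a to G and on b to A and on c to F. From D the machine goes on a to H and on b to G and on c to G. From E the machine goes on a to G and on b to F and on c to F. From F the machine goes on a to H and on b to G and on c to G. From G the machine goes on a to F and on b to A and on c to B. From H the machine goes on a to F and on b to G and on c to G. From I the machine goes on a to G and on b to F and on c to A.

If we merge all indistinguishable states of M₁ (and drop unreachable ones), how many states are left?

3

First remove the unreachable states {C,E,I}; 6 states remain.
Start with accepting vs non-accepting: {A,D,F,H} | {B,G}.
Refine {B,G} on symbol a: members go to different blocks, giving {B} and {G}.
No further refinement is possible. Final partition (3 blocks): {A,D,F,H} | {B} | {G}.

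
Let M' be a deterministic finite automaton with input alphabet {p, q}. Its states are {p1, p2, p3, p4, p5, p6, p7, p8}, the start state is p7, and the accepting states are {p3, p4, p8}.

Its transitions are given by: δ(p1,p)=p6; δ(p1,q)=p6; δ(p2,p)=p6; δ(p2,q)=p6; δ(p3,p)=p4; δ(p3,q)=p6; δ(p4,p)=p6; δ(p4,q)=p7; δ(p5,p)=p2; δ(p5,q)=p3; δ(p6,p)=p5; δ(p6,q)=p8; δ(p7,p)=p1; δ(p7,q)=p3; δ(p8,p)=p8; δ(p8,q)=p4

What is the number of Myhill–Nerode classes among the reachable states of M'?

6

Start with accepting vs non-accepting: {p3,p4,p8} | {p1,p2,p5,p6,p7}.
Split {p3,p4,p8} by δ(·,p) → {p3,p8} and {p4}.
Refine {p3,p8} on symbol p: members go to different blocks, giving {p3} and {p8}.
Split {p1,p2,p5,p6,p7} by δ(·,q) → {p1,p2} and {p5,p7} and {p6}.
No further refinement is possible. Final partition (6 blocks): {p3} | {p1,p2} | {p4} | {p8} | {p5,p7} | {p6}.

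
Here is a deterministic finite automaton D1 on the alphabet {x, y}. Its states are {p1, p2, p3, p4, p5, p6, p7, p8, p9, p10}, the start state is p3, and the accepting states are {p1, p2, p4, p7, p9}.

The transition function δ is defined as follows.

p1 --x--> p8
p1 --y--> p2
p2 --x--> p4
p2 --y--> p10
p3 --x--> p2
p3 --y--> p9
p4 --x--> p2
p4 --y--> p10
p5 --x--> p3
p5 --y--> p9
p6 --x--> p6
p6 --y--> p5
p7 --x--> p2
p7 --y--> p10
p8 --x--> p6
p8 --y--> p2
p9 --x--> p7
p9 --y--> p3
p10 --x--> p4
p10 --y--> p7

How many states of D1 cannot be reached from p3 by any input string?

4

No path from p3 leads to p1, p5, p6, p8; the other 6 states are all reachable.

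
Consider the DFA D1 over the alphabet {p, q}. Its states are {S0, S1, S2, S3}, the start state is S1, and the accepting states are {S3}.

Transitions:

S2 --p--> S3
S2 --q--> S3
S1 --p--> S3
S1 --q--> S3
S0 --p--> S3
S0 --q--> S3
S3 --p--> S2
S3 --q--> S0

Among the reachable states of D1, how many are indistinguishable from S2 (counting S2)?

P0 = {S3} | {S0,S1,S2}.
No further refinement is possible. Final partition (2 blocks): {S3} | {S0,S1,S2}.
The equivalence class containing S2 is {S0,S1,S2}, of size 3.

3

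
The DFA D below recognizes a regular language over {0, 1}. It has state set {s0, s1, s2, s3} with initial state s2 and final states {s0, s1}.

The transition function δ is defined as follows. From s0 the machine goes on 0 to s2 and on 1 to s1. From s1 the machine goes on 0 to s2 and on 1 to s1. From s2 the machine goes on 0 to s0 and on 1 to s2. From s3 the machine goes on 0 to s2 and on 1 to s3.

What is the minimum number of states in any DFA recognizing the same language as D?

2

First remove the unreachable states {s3}; 3 states remain.
Initial partition by acceptance: {s0,s1} | {s2}.
The partition is now stable with 2 blocks: {s0,s1} | {s2}.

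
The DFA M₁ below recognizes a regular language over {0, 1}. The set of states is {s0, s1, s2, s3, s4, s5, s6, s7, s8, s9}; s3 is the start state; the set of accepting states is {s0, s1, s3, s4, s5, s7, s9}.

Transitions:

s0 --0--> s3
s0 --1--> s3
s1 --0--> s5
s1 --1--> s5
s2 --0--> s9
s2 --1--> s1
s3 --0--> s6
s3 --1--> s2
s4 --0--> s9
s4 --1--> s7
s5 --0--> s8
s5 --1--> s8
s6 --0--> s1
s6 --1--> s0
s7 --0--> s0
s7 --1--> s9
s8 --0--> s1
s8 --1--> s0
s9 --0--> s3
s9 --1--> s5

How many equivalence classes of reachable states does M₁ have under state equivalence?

States {s4,s7} cannot be reached from the start state, so discard them.
Initial partition by acceptance: {s0,s1,s3,s5,s9} | {s2,s6,s8}.
Refine {s0,s1,s3,s5,s9} on symbol 0: members go to different blocks, giving {s0,s1,s9} and {s3,s5}.
The partition is now stable with 3 blocks: {s0,s1,s9} | {s2,s6,s8} | {s3,s5}.

3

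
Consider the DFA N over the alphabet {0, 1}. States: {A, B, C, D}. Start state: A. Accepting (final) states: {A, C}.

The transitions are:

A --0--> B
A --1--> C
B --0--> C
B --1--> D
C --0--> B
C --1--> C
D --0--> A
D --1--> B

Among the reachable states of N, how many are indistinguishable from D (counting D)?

Every state is reachable, so we keep all 4.
Initial partition by acceptance: {A,C} | {B,D}.
Stable partition: {A,C} | {B,D} — 2 equivalence classes.
The equivalence class containing D is {B,D}, of size 2.

2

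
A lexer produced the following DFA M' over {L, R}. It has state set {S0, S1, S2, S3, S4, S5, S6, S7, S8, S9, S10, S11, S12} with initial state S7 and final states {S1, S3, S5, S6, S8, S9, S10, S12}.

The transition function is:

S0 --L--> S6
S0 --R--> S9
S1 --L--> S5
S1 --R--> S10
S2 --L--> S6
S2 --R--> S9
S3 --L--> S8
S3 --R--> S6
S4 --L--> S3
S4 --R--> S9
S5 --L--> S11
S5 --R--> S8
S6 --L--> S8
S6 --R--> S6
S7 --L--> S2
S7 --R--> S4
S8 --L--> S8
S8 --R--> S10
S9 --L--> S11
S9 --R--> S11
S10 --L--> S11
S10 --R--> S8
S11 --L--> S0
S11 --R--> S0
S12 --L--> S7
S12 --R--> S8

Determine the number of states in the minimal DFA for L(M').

6

First remove the unreachable states {S1,S5,S12}; 10 states remain.
Initial partition by acceptance: {S3,S6,S8,S9,S10} | {S0,S2,S4,S7,S11}.
Split {S3,S6,S8,S9,S10} by δ(·,L) → {S3,S6,S8} and {S9,S10}.
Refine {S3,S6,S8} on symbol R: members go to different blocks, giving {S3,S6} and {S8}.
Refine {S0,S2,S4,S7,S11} on symbol L: members go to different blocks, giving {S0,S2,S4} and {S7,S11}.
On input R, block {S9,S10} splits into {S9} and {S10}.
The partition is now stable with 6 blocks: {S3,S6} | {S0,S2,S4} | {S9} | {S8} | {S7,S11} | {S10}.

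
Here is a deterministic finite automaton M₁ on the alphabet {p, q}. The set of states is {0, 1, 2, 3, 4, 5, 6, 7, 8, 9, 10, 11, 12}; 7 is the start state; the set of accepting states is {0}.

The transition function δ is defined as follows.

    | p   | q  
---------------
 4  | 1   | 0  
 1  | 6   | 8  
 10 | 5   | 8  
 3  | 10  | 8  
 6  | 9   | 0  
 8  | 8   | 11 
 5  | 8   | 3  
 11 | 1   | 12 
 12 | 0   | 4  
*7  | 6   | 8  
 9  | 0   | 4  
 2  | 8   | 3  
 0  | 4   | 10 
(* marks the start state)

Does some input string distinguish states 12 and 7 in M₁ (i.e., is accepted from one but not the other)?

First remove the unreachable states {2}; 12 states remain.
Start with accepting vs non-accepting: {0} | {1,3,4,5,6,7,8,9,10,11,12}.
Split {1,3,4,5,6,7,8,9,10,11,12} by δ(·,p) → {1,3,4,5,6,7,8,10,11} and {9,12}.
On input p, block {1,3,4,5,6,7,8,10,11} splits into {1,3,4,5,7,8,10,11} and {6}.
Refine {1,3,4,5,7,8,10,11} on symbol p: members go to different blocks, giving {3,4,5,8,10,11} and {1,7}.
Refine {3,4,5,8,10,11} on symbol p: members go to different blocks, giving {3,5,8,10} and {4,11}.
Split {3,5,8,10} by δ(·,q) → {3,5,10} and {8}.
On input p, block {3,5,10} splits into {3,10} and {5}.
On input p, block {3,10} splits into {3} and {10}.
Refine {4,11} on symbol q: members go to different blocks, giving {4} and {11}.
The partition is now stable with 10 blocks: {0} | {3} | {9,12} | {6} | {1,7} | {4} | {8} | {5} | {10} | {11}.
12 and 7 end up in different blocks, so they are distinguishable. For instance, the string 'p' is accepted from only 12.

Yes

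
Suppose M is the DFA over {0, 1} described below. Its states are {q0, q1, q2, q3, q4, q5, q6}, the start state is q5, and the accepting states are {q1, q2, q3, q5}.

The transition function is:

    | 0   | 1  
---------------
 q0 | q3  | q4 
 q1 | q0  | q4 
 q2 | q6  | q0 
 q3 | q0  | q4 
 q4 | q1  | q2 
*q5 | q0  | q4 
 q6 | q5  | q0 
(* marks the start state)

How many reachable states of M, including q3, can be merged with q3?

P0 = {q1,q2,q3,q5} | {q0,q4,q6}.
On input 1, block {q0,q4,q6} splits into {q0,q6} and {q4}.
Split {q1,q2,q3,q5} by δ(·,1) → {q1,q3,q5} and {q2}.
Split {q0,q6} by δ(·,1) → {q0} and {q6}.
No further refinement is possible. Final partition (5 blocks): {q1,q3,q5} | {q0} | {q4} | {q2} | {q6}.
The equivalence class containing q3 is {q1,q3,q5}, of size 3.

3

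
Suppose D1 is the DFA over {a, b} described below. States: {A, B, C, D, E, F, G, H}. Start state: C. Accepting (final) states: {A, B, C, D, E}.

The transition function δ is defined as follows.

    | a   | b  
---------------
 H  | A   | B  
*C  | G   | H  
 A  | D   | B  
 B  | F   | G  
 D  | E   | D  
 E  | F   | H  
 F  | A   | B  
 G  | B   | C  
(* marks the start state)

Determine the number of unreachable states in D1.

0

Every one of the 8 states is reachable from C.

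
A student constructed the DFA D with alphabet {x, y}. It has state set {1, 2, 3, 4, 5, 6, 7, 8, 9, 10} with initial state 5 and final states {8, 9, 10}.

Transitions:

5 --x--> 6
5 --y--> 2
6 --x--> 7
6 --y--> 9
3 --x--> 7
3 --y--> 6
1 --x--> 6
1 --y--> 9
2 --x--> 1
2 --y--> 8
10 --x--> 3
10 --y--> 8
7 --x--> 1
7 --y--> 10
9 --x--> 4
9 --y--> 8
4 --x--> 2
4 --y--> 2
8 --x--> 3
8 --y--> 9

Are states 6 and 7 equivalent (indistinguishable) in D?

All states are reachable from the start state.
P0 = {8,9,10} | {1,2,3,4,5,6,7}.
Split {1,2,3,4,5,6,7} by δ(·,y) → {1,2,6,7} and {3,4,5}.
Stable partition: {8,9,10} | {1,2,6,7} | {3,4,5} — 3 equivalence classes.
6 and 7 lie in the same block of the stable partition, so they are equivalent — no string distinguishes them.

Yes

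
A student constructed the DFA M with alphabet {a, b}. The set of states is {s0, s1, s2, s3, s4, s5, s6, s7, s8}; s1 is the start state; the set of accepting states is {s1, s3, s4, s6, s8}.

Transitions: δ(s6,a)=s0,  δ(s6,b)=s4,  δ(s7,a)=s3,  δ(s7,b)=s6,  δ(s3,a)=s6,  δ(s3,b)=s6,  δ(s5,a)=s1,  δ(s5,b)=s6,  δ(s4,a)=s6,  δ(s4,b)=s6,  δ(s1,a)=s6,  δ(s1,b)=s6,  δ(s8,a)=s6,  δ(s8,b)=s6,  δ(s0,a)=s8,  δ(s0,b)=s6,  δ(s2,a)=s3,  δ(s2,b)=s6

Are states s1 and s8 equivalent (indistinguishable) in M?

Reachable states from the start: {s0,s1,s4,s6,s8}. Unreachable: {s2,s3,s5,s7} — drop them.
Start with accepting vs non-accepting: {s1,s4,s6,s8} | {s0}.
On input a, block {s1,s4,s6,s8} splits into {s1,s4,s8} and {s6}.
Stable partition: {s1,s4,s8} | {s0} | {s6} — 3 equivalence classes.
s1 and s8 lie in the same block of the stable partition, so they are equivalent — no string distinguishes them.

Yes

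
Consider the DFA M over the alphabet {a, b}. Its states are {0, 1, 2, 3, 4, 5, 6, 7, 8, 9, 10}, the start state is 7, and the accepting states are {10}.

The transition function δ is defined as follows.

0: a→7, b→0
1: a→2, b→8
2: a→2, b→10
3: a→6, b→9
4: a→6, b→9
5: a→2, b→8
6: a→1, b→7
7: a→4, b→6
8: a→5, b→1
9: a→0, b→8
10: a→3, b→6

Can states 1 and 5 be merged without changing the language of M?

All states are reachable from the start state.
Initial partition by acceptance: {10} | {0,1,2,3,4,5,6,7,8,9}.
On input b, block {0,1,2,3,4,5,6,7,8,9} splits into {0,1,3,4,5,6,7,8,9} and {2}.
Refine {0,1,3,4,5,6,7,8,9} on symbol a: members go to different blocks, giving {0,3,4,6,7,8,9} and {1,5}.
On input a, block {0,3,4,6,7,8,9} splits into {0,3,4,7,9} and {6,8}.
Refine {0,3,4,7,9} on symbol a: members go to different blocks, giving {0,7,9} and {3,4}.
Split {0,7,9} by δ(·,a) → {0,9} and {7}.
Split {0,9} by δ(·,a) → {0} and {9}.
Refine {6,8} on symbol b: members go to different blocks, giving {6} and {8}.
The partition is now stable with 9 blocks: {10} | {0} | {2} | {1,5} | {6} | {3,4} | {7} | {9} | {8}.
1 and 5 lie in the same block of the stable partition, so they are equivalent — no string distinguishes them.

Yes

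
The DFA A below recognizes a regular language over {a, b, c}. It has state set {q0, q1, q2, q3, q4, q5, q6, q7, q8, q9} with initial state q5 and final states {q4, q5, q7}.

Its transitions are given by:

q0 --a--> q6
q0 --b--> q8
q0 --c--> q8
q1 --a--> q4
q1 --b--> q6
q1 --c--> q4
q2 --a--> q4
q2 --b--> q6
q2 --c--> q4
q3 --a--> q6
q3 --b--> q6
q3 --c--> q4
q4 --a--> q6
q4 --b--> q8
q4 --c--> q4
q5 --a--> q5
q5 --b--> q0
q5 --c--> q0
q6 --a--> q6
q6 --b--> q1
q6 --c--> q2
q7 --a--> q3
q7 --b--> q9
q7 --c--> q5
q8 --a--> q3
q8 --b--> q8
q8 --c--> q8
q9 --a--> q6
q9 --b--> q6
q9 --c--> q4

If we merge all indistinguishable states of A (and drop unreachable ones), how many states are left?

First remove the unreachable states {q7,q9}; 8 states remain.
P0 = {q4,q5} | {q0,q1,q2,q3,q6,q8}.
On input a, block {q4,q5} splits into {q4} and {q5}.
Refine {q0,q1,q2,q3,q6,q8} on symbol a: members go to different blocks, giving {q0,q3,q6,q8} and {q1,q2}.
Refine {q0,q3,q6,q8} on symbol b: members go to different blocks, giving {q0,q3,q8} and {q6}.
Split {q0,q3,q8} by δ(·,a) → {q0,q3} and {q8}.
On input b, block {q0,q3} splits into {q0} and {q3}.
The partition is now stable with 7 blocks: {q4} | {q0} | {q5} | {q1,q2} | {q6} | {q8} | {q3}.

7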